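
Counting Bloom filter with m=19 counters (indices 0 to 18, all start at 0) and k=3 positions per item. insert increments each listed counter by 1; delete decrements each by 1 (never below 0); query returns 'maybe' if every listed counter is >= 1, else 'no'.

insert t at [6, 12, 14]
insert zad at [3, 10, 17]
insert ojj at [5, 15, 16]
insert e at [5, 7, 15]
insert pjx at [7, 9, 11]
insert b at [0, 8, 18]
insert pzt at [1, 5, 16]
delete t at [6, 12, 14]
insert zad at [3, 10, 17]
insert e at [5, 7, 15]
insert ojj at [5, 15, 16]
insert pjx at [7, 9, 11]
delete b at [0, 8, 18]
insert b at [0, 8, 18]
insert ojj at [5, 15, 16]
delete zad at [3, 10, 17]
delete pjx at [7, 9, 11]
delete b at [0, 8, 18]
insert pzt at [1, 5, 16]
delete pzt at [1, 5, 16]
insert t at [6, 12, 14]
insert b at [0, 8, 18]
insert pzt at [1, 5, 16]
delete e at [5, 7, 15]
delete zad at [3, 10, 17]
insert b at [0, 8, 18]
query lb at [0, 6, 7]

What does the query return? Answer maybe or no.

Step 1: insert t at [6, 12, 14] -> counters=[0,0,0,0,0,0,1,0,0,0,0,0,1,0,1,0,0,0,0]
Step 2: insert zad at [3, 10, 17] -> counters=[0,0,0,1,0,0,1,0,0,0,1,0,1,0,1,0,0,1,0]
Step 3: insert ojj at [5, 15, 16] -> counters=[0,0,0,1,0,1,1,0,0,0,1,0,1,0,1,1,1,1,0]
Step 4: insert e at [5, 7, 15] -> counters=[0,0,0,1,0,2,1,1,0,0,1,0,1,0,1,2,1,1,0]
Step 5: insert pjx at [7, 9, 11] -> counters=[0,0,0,1,0,2,1,2,0,1,1,1,1,0,1,2,1,1,0]
Step 6: insert b at [0, 8, 18] -> counters=[1,0,0,1,0,2,1,2,1,1,1,1,1,0,1,2,1,1,1]
Step 7: insert pzt at [1, 5, 16] -> counters=[1,1,0,1,0,3,1,2,1,1,1,1,1,0,1,2,2,1,1]
Step 8: delete t at [6, 12, 14] -> counters=[1,1,0,1,0,3,0,2,1,1,1,1,0,0,0,2,2,1,1]
Step 9: insert zad at [3, 10, 17] -> counters=[1,1,0,2,0,3,0,2,1,1,2,1,0,0,0,2,2,2,1]
Step 10: insert e at [5, 7, 15] -> counters=[1,1,0,2,0,4,0,3,1,1,2,1,0,0,0,3,2,2,1]
Step 11: insert ojj at [5, 15, 16] -> counters=[1,1,0,2,0,5,0,3,1,1,2,1,0,0,0,4,3,2,1]
Step 12: insert pjx at [7, 9, 11] -> counters=[1,1,0,2,0,5,0,4,1,2,2,2,0,0,0,4,3,2,1]
Step 13: delete b at [0, 8, 18] -> counters=[0,1,0,2,0,5,0,4,0,2,2,2,0,0,0,4,3,2,0]
Step 14: insert b at [0, 8, 18] -> counters=[1,1,0,2,0,5,0,4,1,2,2,2,0,0,0,4,3,2,1]
Step 15: insert ojj at [5, 15, 16] -> counters=[1,1,0,2,0,6,0,4,1,2,2,2,0,0,0,5,4,2,1]
Step 16: delete zad at [3, 10, 17] -> counters=[1,1,0,1,0,6,0,4,1,2,1,2,0,0,0,5,4,1,1]
Step 17: delete pjx at [7, 9, 11] -> counters=[1,1,0,1,0,6,0,3,1,1,1,1,0,0,0,5,4,1,1]
Step 18: delete b at [0, 8, 18] -> counters=[0,1,0,1,0,6,0,3,0,1,1,1,0,0,0,5,4,1,0]
Step 19: insert pzt at [1, 5, 16] -> counters=[0,2,0,1,0,7,0,3,0,1,1,1,0,0,0,5,5,1,0]
Step 20: delete pzt at [1, 5, 16] -> counters=[0,1,0,1,0,6,0,3,0,1,1,1,0,0,0,5,4,1,0]
Step 21: insert t at [6, 12, 14] -> counters=[0,1,0,1,0,6,1,3,0,1,1,1,1,0,1,5,4,1,0]
Step 22: insert b at [0, 8, 18] -> counters=[1,1,0,1,0,6,1,3,1,1,1,1,1,0,1,5,4,1,1]
Step 23: insert pzt at [1, 5, 16] -> counters=[1,2,0,1,0,7,1,3,1,1,1,1,1,0,1,5,5,1,1]
Step 24: delete e at [5, 7, 15] -> counters=[1,2,0,1,0,6,1,2,1,1,1,1,1,0,1,4,5,1,1]
Step 25: delete zad at [3, 10, 17] -> counters=[1,2,0,0,0,6,1,2,1,1,0,1,1,0,1,4,5,0,1]
Step 26: insert b at [0, 8, 18] -> counters=[2,2,0,0,0,6,1,2,2,1,0,1,1,0,1,4,5,0,2]
Query lb: check counters[0]=2 counters[6]=1 counters[7]=2 -> maybe

Answer: maybe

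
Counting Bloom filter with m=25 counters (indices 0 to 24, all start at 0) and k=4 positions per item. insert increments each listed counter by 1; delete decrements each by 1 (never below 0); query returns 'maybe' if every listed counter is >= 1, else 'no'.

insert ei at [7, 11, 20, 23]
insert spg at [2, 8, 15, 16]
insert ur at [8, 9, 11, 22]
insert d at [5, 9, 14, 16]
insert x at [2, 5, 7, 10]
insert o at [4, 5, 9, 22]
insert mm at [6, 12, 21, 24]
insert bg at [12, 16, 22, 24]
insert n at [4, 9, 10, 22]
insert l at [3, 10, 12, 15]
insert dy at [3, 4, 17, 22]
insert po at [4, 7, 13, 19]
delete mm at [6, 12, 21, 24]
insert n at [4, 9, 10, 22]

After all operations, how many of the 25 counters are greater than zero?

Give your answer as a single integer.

Step 1: insert ei at [7, 11, 20, 23] -> counters=[0,0,0,0,0,0,0,1,0,0,0,1,0,0,0,0,0,0,0,0,1,0,0,1,0]
Step 2: insert spg at [2, 8, 15, 16] -> counters=[0,0,1,0,0,0,0,1,1,0,0,1,0,0,0,1,1,0,0,0,1,0,0,1,0]
Step 3: insert ur at [8, 9, 11, 22] -> counters=[0,0,1,0,0,0,0,1,2,1,0,2,0,0,0,1,1,0,0,0,1,0,1,1,0]
Step 4: insert d at [5, 9, 14, 16] -> counters=[0,0,1,0,0,1,0,1,2,2,0,2,0,0,1,1,2,0,0,0,1,0,1,1,0]
Step 5: insert x at [2, 5, 7, 10] -> counters=[0,0,2,0,0,2,0,2,2,2,1,2,0,0,1,1,2,0,0,0,1,0,1,1,0]
Step 6: insert o at [4, 5, 9, 22] -> counters=[0,0,2,0,1,3,0,2,2,3,1,2,0,0,1,1,2,0,0,0,1,0,2,1,0]
Step 7: insert mm at [6, 12, 21, 24] -> counters=[0,0,2,0,1,3,1,2,2,3,1,2,1,0,1,1,2,0,0,0,1,1,2,1,1]
Step 8: insert bg at [12, 16, 22, 24] -> counters=[0,0,2,0,1,3,1,2,2,3,1,2,2,0,1,1,3,0,0,0,1,1,3,1,2]
Step 9: insert n at [4, 9, 10, 22] -> counters=[0,0,2,0,2,3,1,2,2,4,2,2,2,0,1,1,3,0,0,0,1,1,4,1,2]
Step 10: insert l at [3, 10, 12, 15] -> counters=[0,0,2,1,2,3,1,2,2,4,3,2,3,0,1,2,3,0,0,0,1,1,4,1,2]
Step 11: insert dy at [3, 4, 17, 22] -> counters=[0,0,2,2,3,3,1,2,2,4,3,2,3,0,1,2,3,1,0,0,1,1,5,1,2]
Step 12: insert po at [4, 7, 13, 19] -> counters=[0,0,2,2,4,3,1,3,2,4,3,2,3,1,1,2,3,1,0,1,1,1,5,1,2]
Step 13: delete mm at [6, 12, 21, 24] -> counters=[0,0,2,2,4,3,0,3,2,4,3,2,2,1,1,2,3,1,0,1,1,0,5,1,1]
Step 14: insert n at [4, 9, 10, 22] -> counters=[0,0,2,2,5,3,0,3,2,5,4,2,2,1,1,2,3,1,0,1,1,0,6,1,1]
Final counters=[0,0,2,2,5,3,0,3,2,5,4,2,2,1,1,2,3,1,0,1,1,0,6,1,1] -> 20 nonzero

Answer: 20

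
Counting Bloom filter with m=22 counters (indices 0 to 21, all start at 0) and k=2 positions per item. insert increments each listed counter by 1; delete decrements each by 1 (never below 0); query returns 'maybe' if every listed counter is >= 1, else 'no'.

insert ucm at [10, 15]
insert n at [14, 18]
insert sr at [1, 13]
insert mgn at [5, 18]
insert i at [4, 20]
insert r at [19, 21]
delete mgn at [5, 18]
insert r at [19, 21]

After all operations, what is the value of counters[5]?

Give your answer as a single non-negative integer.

Step 1: insert ucm at [10, 15] -> counters=[0,0,0,0,0,0,0,0,0,0,1,0,0,0,0,1,0,0,0,0,0,0]
Step 2: insert n at [14, 18] -> counters=[0,0,0,0,0,0,0,0,0,0,1,0,0,0,1,1,0,0,1,0,0,0]
Step 3: insert sr at [1, 13] -> counters=[0,1,0,0,0,0,0,0,0,0,1,0,0,1,1,1,0,0,1,0,0,0]
Step 4: insert mgn at [5, 18] -> counters=[0,1,0,0,0,1,0,0,0,0,1,0,0,1,1,1,0,0,2,0,0,0]
Step 5: insert i at [4, 20] -> counters=[0,1,0,0,1,1,0,0,0,0,1,0,0,1,1,1,0,0,2,0,1,0]
Step 6: insert r at [19, 21] -> counters=[0,1,0,0,1,1,0,0,0,0,1,0,0,1,1,1,0,0,2,1,1,1]
Step 7: delete mgn at [5, 18] -> counters=[0,1,0,0,1,0,0,0,0,0,1,0,0,1,1,1,0,0,1,1,1,1]
Step 8: insert r at [19, 21] -> counters=[0,1,0,0,1,0,0,0,0,0,1,0,0,1,1,1,0,0,1,2,1,2]
Final counters=[0,1,0,0,1,0,0,0,0,0,1,0,0,1,1,1,0,0,1,2,1,2] -> counters[5]=0

Answer: 0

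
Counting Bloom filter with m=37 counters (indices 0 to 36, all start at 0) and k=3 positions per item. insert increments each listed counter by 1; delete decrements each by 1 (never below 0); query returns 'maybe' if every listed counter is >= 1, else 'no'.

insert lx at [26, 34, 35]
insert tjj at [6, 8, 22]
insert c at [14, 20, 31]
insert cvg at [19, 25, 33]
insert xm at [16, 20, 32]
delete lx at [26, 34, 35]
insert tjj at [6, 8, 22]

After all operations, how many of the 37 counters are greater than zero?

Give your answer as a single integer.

Answer: 11

Derivation:
Step 1: insert lx at [26, 34, 35] -> counters=[0,0,0,0,0,0,0,0,0,0,0,0,0,0,0,0,0,0,0,0,0,0,0,0,0,0,1,0,0,0,0,0,0,0,1,1,0]
Step 2: insert tjj at [6, 8, 22] -> counters=[0,0,0,0,0,0,1,0,1,0,0,0,0,0,0,0,0,0,0,0,0,0,1,0,0,0,1,0,0,0,0,0,0,0,1,1,0]
Step 3: insert c at [14, 20, 31] -> counters=[0,0,0,0,0,0,1,0,1,0,0,0,0,0,1,0,0,0,0,0,1,0,1,0,0,0,1,0,0,0,0,1,0,0,1,1,0]
Step 4: insert cvg at [19, 25, 33] -> counters=[0,0,0,0,0,0,1,0,1,0,0,0,0,0,1,0,0,0,0,1,1,0,1,0,0,1,1,0,0,0,0,1,0,1,1,1,0]
Step 5: insert xm at [16, 20, 32] -> counters=[0,0,0,0,0,0,1,0,1,0,0,0,0,0,1,0,1,0,0,1,2,0,1,0,0,1,1,0,0,0,0,1,1,1,1,1,0]
Step 6: delete lx at [26, 34, 35] -> counters=[0,0,0,0,0,0,1,0,1,0,0,0,0,0,1,0,1,0,0,1,2,0,1,0,0,1,0,0,0,0,0,1,1,1,0,0,0]
Step 7: insert tjj at [6, 8, 22] -> counters=[0,0,0,0,0,0,2,0,2,0,0,0,0,0,1,0,1,0,0,1,2,0,2,0,0,1,0,0,0,0,0,1,1,1,0,0,0]
Final counters=[0,0,0,0,0,0,2,0,2,0,0,0,0,0,1,0,1,0,0,1,2,0,2,0,0,1,0,0,0,0,0,1,1,1,0,0,0] -> 11 nonzero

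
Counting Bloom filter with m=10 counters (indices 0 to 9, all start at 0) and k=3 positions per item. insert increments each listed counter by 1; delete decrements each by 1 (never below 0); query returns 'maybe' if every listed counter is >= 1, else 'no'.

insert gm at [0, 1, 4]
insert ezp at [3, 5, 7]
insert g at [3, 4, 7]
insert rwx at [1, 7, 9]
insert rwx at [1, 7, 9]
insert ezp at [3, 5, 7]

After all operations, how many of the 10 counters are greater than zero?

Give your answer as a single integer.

Answer: 7

Derivation:
Step 1: insert gm at [0, 1, 4] -> counters=[1,1,0,0,1,0,0,0,0,0]
Step 2: insert ezp at [3, 5, 7] -> counters=[1,1,0,1,1,1,0,1,0,0]
Step 3: insert g at [3, 4, 7] -> counters=[1,1,0,2,2,1,0,2,0,0]
Step 4: insert rwx at [1, 7, 9] -> counters=[1,2,0,2,2,1,0,3,0,1]
Step 5: insert rwx at [1, 7, 9] -> counters=[1,3,0,2,2,1,0,4,0,2]
Step 6: insert ezp at [3, 5, 7] -> counters=[1,3,0,3,2,2,0,5,0,2]
Final counters=[1,3,0,3,2,2,0,5,0,2] -> 7 nonzero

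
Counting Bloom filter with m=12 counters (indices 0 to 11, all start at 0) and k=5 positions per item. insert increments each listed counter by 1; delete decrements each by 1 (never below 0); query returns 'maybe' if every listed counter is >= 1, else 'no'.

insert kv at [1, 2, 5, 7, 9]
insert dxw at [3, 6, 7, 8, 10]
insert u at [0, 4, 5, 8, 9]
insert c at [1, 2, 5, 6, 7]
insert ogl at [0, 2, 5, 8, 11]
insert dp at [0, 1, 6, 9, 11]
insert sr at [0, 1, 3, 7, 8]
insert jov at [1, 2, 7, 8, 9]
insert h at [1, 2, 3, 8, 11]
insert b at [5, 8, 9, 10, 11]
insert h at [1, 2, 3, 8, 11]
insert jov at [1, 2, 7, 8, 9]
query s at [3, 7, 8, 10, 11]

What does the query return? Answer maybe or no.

Step 1: insert kv at [1, 2, 5, 7, 9] -> counters=[0,1,1,0,0,1,0,1,0,1,0,0]
Step 2: insert dxw at [3, 6, 7, 8, 10] -> counters=[0,1,1,1,0,1,1,2,1,1,1,0]
Step 3: insert u at [0, 4, 5, 8, 9] -> counters=[1,1,1,1,1,2,1,2,2,2,1,0]
Step 4: insert c at [1, 2, 5, 6, 7] -> counters=[1,2,2,1,1,3,2,3,2,2,1,0]
Step 5: insert ogl at [0, 2, 5, 8, 11] -> counters=[2,2,3,1,1,4,2,3,3,2,1,1]
Step 6: insert dp at [0, 1, 6, 9, 11] -> counters=[3,3,3,1,1,4,3,3,3,3,1,2]
Step 7: insert sr at [0, 1, 3, 7, 8] -> counters=[4,4,3,2,1,4,3,4,4,3,1,2]
Step 8: insert jov at [1, 2, 7, 8, 9] -> counters=[4,5,4,2,1,4,3,5,5,4,1,2]
Step 9: insert h at [1, 2, 3, 8, 11] -> counters=[4,6,5,3,1,4,3,5,6,4,1,3]
Step 10: insert b at [5, 8, 9, 10, 11] -> counters=[4,6,5,3,1,5,3,5,7,5,2,4]
Step 11: insert h at [1, 2, 3, 8, 11] -> counters=[4,7,6,4,1,5,3,5,8,5,2,5]
Step 12: insert jov at [1, 2, 7, 8, 9] -> counters=[4,8,7,4,1,5,3,6,9,6,2,5]
Query s: check counters[3]=4 counters[7]=6 counters[8]=9 counters[10]=2 counters[11]=5 -> maybe

Answer: maybe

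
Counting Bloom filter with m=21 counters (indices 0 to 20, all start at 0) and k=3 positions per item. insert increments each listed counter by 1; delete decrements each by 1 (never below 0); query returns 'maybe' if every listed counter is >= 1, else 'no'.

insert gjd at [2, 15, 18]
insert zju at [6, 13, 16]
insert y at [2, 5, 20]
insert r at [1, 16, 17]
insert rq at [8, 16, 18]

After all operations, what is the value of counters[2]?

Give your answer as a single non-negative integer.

Answer: 2

Derivation:
Step 1: insert gjd at [2, 15, 18] -> counters=[0,0,1,0,0,0,0,0,0,0,0,0,0,0,0,1,0,0,1,0,0]
Step 2: insert zju at [6, 13, 16] -> counters=[0,0,1,0,0,0,1,0,0,0,0,0,0,1,0,1,1,0,1,0,0]
Step 3: insert y at [2, 5, 20] -> counters=[0,0,2,0,0,1,1,0,0,0,0,0,0,1,0,1,1,0,1,0,1]
Step 4: insert r at [1, 16, 17] -> counters=[0,1,2,0,0,1,1,0,0,0,0,0,0,1,0,1,2,1,1,0,1]
Step 5: insert rq at [8, 16, 18] -> counters=[0,1,2,0,0,1,1,0,1,0,0,0,0,1,0,1,3,1,2,0,1]
Final counters=[0,1,2,0,0,1,1,0,1,0,0,0,0,1,0,1,3,1,2,0,1] -> counters[2]=2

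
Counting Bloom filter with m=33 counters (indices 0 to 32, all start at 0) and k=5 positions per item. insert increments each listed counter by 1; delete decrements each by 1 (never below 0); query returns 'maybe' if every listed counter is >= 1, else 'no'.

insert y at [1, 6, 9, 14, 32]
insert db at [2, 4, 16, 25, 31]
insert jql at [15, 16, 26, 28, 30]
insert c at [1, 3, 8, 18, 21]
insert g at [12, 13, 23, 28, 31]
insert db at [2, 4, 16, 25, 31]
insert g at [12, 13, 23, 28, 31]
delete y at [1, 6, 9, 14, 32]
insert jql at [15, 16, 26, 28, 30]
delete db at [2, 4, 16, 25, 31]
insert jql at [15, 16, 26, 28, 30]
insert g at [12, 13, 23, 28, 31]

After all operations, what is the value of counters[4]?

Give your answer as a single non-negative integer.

Answer: 1

Derivation:
Step 1: insert y at [1, 6, 9, 14, 32] -> counters=[0,1,0,0,0,0,1,0,0,1,0,0,0,0,1,0,0,0,0,0,0,0,0,0,0,0,0,0,0,0,0,0,1]
Step 2: insert db at [2, 4, 16, 25, 31] -> counters=[0,1,1,0,1,0,1,0,0,1,0,0,0,0,1,0,1,0,0,0,0,0,0,0,0,1,0,0,0,0,0,1,1]
Step 3: insert jql at [15, 16, 26, 28, 30] -> counters=[0,1,1,0,1,0,1,0,0,1,0,0,0,0,1,1,2,0,0,0,0,0,0,0,0,1,1,0,1,0,1,1,1]
Step 4: insert c at [1, 3, 8, 18, 21] -> counters=[0,2,1,1,1,0,1,0,1,1,0,0,0,0,1,1,2,0,1,0,0,1,0,0,0,1,1,0,1,0,1,1,1]
Step 5: insert g at [12, 13, 23, 28, 31] -> counters=[0,2,1,1,1,0,1,0,1,1,0,0,1,1,1,1,2,0,1,0,0,1,0,1,0,1,1,0,2,0,1,2,1]
Step 6: insert db at [2, 4, 16, 25, 31] -> counters=[0,2,2,1,2,0,1,0,1,1,0,0,1,1,1,1,3,0,1,0,0,1,0,1,0,2,1,0,2,0,1,3,1]
Step 7: insert g at [12, 13, 23, 28, 31] -> counters=[0,2,2,1,2,0,1,0,1,1,0,0,2,2,1,1,3,0,1,0,0,1,0,2,0,2,1,0,3,0,1,4,1]
Step 8: delete y at [1, 6, 9, 14, 32] -> counters=[0,1,2,1,2,0,0,0,1,0,0,0,2,2,0,1,3,0,1,0,0,1,0,2,0,2,1,0,3,0,1,4,0]
Step 9: insert jql at [15, 16, 26, 28, 30] -> counters=[0,1,2,1,2,0,0,0,1,0,0,0,2,2,0,2,4,0,1,0,0,1,0,2,0,2,2,0,4,0,2,4,0]
Step 10: delete db at [2, 4, 16, 25, 31] -> counters=[0,1,1,1,1,0,0,0,1,0,0,0,2,2,0,2,3,0,1,0,0,1,0,2,0,1,2,0,4,0,2,3,0]
Step 11: insert jql at [15, 16, 26, 28, 30] -> counters=[0,1,1,1,1,0,0,0,1,0,0,0,2,2,0,3,4,0,1,0,0,1,0,2,0,1,3,0,5,0,3,3,0]
Step 12: insert g at [12, 13, 23, 28, 31] -> counters=[0,1,1,1,1,0,0,0,1,0,0,0,3,3,0,3,4,0,1,0,0,1,0,3,0,1,3,0,6,0,3,4,0]
Final counters=[0,1,1,1,1,0,0,0,1,0,0,0,3,3,0,3,4,0,1,0,0,1,0,3,0,1,3,0,6,0,3,4,0] -> counters[4]=1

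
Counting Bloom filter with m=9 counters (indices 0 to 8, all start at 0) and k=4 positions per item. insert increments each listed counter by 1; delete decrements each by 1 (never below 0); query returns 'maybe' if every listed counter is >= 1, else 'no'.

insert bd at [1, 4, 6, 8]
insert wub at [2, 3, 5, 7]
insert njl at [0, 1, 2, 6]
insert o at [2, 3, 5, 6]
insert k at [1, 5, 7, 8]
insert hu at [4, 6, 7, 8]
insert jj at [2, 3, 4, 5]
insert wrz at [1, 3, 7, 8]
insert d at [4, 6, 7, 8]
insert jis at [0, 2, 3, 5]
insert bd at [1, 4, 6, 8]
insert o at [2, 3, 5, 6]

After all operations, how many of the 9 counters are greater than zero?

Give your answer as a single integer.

Answer: 9

Derivation:
Step 1: insert bd at [1, 4, 6, 8] -> counters=[0,1,0,0,1,0,1,0,1]
Step 2: insert wub at [2, 3, 5, 7] -> counters=[0,1,1,1,1,1,1,1,1]
Step 3: insert njl at [0, 1, 2, 6] -> counters=[1,2,2,1,1,1,2,1,1]
Step 4: insert o at [2, 3, 5, 6] -> counters=[1,2,3,2,1,2,3,1,1]
Step 5: insert k at [1, 5, 7, 8] -> counters=[1,3,3,2,1,3,3,2,2]
Step 6: insert hu at [4, 6, 7, 8] -> counters=[1,3,3,2,2,3,4,3,3]
Step 7: insert jj at [2, 3, 4, 5] -> counters=[1,3,4,3,3,4,4,3,3]
Step 8: insert wrz at [1, 3, 7, 8] -> counters=[1,4,4,4,3,4,4,4,4]
Step 9: insert d at [4, 6, 7, 8] -> counters=[1,4,4,4,4,4,5,5,5]
Step 10: insert jis at [0, 2, 3, 5] -> counters=[2,4,5,5,4,5,5,5,5]
Step 11: insert bd at [1, 4, 6, 8] -> counters=[2,5,5,5,5,5,6,5,6]
Step 12: insert o at [2, 3, 5, 6] -> counters=[2,5,6,6,5,6,7,5,6]
Final counters=[2,5,6,6,5,6,7,5,6] -> 9 nonzero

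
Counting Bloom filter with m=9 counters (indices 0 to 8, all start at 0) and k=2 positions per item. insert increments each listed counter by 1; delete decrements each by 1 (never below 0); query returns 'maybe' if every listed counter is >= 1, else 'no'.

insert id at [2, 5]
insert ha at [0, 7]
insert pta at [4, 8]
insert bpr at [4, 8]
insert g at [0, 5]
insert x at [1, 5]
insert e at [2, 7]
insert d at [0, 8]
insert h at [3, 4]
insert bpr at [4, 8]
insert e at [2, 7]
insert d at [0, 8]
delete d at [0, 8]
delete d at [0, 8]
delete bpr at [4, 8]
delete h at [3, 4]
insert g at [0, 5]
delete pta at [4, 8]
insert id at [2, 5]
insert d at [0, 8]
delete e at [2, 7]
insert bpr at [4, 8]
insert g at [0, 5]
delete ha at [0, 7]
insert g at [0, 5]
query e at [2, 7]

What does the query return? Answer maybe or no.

Step 1: insert id at [2, 5] -> counters=[0,0,1,0,0,1,0,0,0]
Step 2: insert ha at [0, 7] -> counters=[1,0,1,0,0,1,0,1,0]
Step 3: insert pta at [4, 8] -> counters=[1,0,1,0,1,1,0,1,1]
Step 4: insert bpr at [4, 8] -> counters=[1,0,1,0,2,1,0,1,2]
Step 5: insert g at [0, 5] -> counters=[2,0,1,0,2,2,0,1,2]
Step 6: insert x at [1, 5] -> counters=[2,1,1,0,2,3,0,1,2]
Step 7: insert e at [2, 7] -> counters=[2,1,2,0,2,3,0,2,2]
Step 8: insert d at [0, 8] -> counters=[3,1,2,0,2,3,0,2,3]
Step 9: insert h at [3, 4] -> counters=[3,1,2,1,3,3,0,2,3]
Step 10: insert bpr at [4, 8] -> counters=[3,1,2,1,4,3,0,2,4]
Step 11: insert e at [2, 7] -> counters=[3,1,3,1,4,3,0,3,4]
Step 12: insert d at [0, 8] -> counters=[4,1,3,1,4,3,0,3,5]
Step 13: delete d at [0, 8] -> counters=[3,1,3,1,4,3,0,3,4]
Step 14: delete d at [0, 8] -> counters=[2,1,3,1,4,3,0,3,3]
Step 15: delete bpr at [4, 8] -> counters=[2,1,3,1,3,3,0,3,2]
Step 16: delete h at [3, 4] -> counters=[2,1,3,0,2,3,0,3,2]
Step 17: insert g at [0, 5] -> counters=[3,1,3,0,2,4,0,3,2]
Step 18: delete pta at [4, 8] -> counters=[3,1,3,0,1,4,0,3,1]
Step 19: insert id at [2, 5] -> counters=[3,1,4,0,1,5,0,3,1]
Step 20: insert d at [0, 8] -> counters=[4,1,4,0,1,5,0,3,2]
Step 21: delete e at [2, 7] -> counters=[4,1,3,0,1,5,0,2,2]
Step 22: insert bpr at [4, 8] -> counters=[4,1,3,0,2,5,0,2,3]
Step 23: insert g at [0, 5] -> counters=[5,1,3,0,2,6,0,2,3]
Step 24: delete ha at [0, 7] -> counters=[4,1,3,0,2,6,0,1,3]
Step 25: insert g at [0, 5] -> counters=[5,1,3,0,2,7,0,1,3]
Query e: check counters[2]=3 counters[7]=1 -> maybe

Answer: maybe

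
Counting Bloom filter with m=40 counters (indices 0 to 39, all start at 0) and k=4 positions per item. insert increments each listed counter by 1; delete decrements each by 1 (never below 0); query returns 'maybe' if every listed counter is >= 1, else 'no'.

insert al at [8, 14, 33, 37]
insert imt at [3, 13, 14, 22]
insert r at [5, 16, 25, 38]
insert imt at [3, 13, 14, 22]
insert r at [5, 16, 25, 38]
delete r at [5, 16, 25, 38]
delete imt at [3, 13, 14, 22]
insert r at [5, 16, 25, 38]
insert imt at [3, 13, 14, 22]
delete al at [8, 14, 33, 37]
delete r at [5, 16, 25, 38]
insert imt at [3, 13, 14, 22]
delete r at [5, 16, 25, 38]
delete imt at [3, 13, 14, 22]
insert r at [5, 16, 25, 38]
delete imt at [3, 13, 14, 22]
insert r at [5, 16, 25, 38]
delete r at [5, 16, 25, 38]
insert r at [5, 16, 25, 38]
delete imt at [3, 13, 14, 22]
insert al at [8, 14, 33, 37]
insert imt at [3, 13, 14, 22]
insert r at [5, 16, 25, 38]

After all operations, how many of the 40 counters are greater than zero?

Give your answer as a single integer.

Answer: 11

Derivation:
Step 1: insert al at [8, 14, 33, 37] -> counters=[0,0,0,0,0,0,0,0,1,0,0,0,0,0,1,0,0,0,0,0,0,0,0,0,0,0,0,0,0,0,0,0,0,1,0,0,0,1,0,0]
Step 2: insert imt at [3, 13, 14, 22] -> counters=[0,0,0,1,0,0,0,0,1,0,0,0,0,1,2,0,0,0,0,0,0,0,1,0,0,0,0,0,0,0,0,0,0,1,0,0,0,1,0,0]
Step 3: insert r at [5, 16, 25, 38] -> counters=[0,0,0,1,0,1,0,0,1,0,0,0,0,1,2,0,1,0,0,0,0,0,1,0,0,1,0,0,0,0,0,0,0,1,0,0,0,1,1,0]
Step 4: insert imt at [3, 13, 14, 22] -> counters=[0,0,0,2,0,1,0,0,1,0,0,0,0,2,3,0,1,0,0,0,0,0,2,0,0,1,0,0,0,0,0,0,0,1,0,0,0,1,1,0]
Step 5: insert r at [5, 16, 25, 38] -> counters=[0,0,0,2,0,2,0,0,1,0,0,0,0,2,3,0,2,0,0,0,0,0,2,0,0,2,0,0,0,0,0,0,0,1,0,0,0,1,2,0]
Step 6: delete r at [5, 16, 25, 38] -> counters=[0,0,0,2,0,1,0,0,1,0,0,0,0,2,3,0,1,0,0,0,0,0,2,0,0,1,0,0,0,0,0,0,0,1,0,0,0,1,1,0]
Step 7: delete imt at [3, 13, 14, 22] -> counters=[0,0,0,1,0,1,0,0,1,0,0,0,0,1,2,0,1,0,0,0,0,0,1,0,0,1,0,0,0,0,0,0,0,1,0,0,0,1,1,0]
Step 8: insert r at [5, 16, 25, 38] -> counters=[0,0,0,1,0,2,0,0,1,0,0,0,0,1,2,0,2,0,0,0,0,0,1,0,0,2,0,0,0,0,0,0,0,1,0,0,0,1,2,0]
Step 9: insert imt at [3, 13, 14, 22] -> counters=[0,0,0,2,0,2,0,0,1,0,0,0,0,2,3,0,2,0,0,0,0,0,2,0,0,2,0,0,0,0,0,0,0,1,0,0,0,1,2,0]
Step 10: delete al at [8, 14, 33, 37] -> counters=[0,0,0,2,0,2,0,0,0,0,0,0,0,2,2,0,2,0,0,0,0,0,2,0,0,2,0,0,0,0,0,0,0,0,0,0,0,0,2,0]
Step 11: delete r at [5, 16, 25, 38] -> counters=[0,0,0,2,0,1,0,0,0,0,0,0,0,2,2,0,1,0,0,0,0,0,2,0,0,1,0,0,0,0,0,0,0,0,0,0,0,0,1,0]
Step 12: insert imt at [3, 13, 14, 22] -> counters=[0,0,0,3,0,1,0,0,0,0,0,0,0,3,3,0,1,0,0,0,0,0,3,0,0,1,0,0,0,0,0,0,0,0,0,0,0,0,1,0]
Step 13: delete r at [5, 16, 25, 38] -> counters=[0,0,0,3,0,0,0,0,0,0,0,0,0,3,3,0,0,0,0,0,0,0,3,0,0,0,0,0,0,0,0,0,0,0,0,0,0,0,0,0]
Step 14: delete imt at [3, 13, 14, 22] -> counters=[0,0,0,2,0,0,0,0,0,0,0,0,0,2,2,0,0,0,0,0,0,0,2,0,0,0,0,0,0,0,0,0,0,0,0,0,0,0,0,0]
Step 15: insert r at [5, 16, 25, 38] -> counters=[0,0,0,2,0,1,0,0,0,0,0,0,0,2,2,0,1,0,0,0,0,0,2,0,0,1,0,0,0,0,0,0,0,0,0,0,0,0,1,0]
Step 16: delete imt at [3, 13, 14, 22] -> counters=[0,0,0,1,0,1,0,0,0,0,0,0,0,1,1,0,1,0,0,0,0,0,1,0,0,1,0,0,0,0,0,0,0,0,0,0,0,0,1,0]
Step 17: insert r at [5, 16, 25, 38] -> counters=[0,0,0,1,0,2,0,0,0,0,0,0,0,1,1,0,2,0,0,0,0,0,1,0,0,2,0,0,0,0,0,0,0,0,0,0,0,0,2,0]
Step 18: delete r at [5, 16, 25, 38] -> counters=[0,0,0,1,0,1,0,0,0,0,0,0,0,1,1,0,1,0,0,0,0,0,1,0,0,1,0,0,0,0,0,0,0,0,0,0,0,0,1,0]
Step 19: insert r at [5, 16, 25, 38] -> counters=[0,0,0,1,0,2,0,0,0,0,0,0,0,1,1,0,2,0,0,0,0,0,1,0,0,2,0,0,0,0,0,0,0,0,0,0,0,0,2,0]
Step 20: delete imt at [3, 13, 14, 22] -> counters=[0,0,0,0,0,2,0,0,0,0,0,0,0,0,0,0,2,0,0,0,0,0,0,0,0,2,0,0,0,0,0,0,0,0,0,0,0,0,2,0]
Step 21: insert al at [8, 14, 33, 37] -> counters=[0,0,0,0,0,2,0,0,1,0,0,0,0,0,1,0,2,0,0,0,0,0,0,0,0,2,0,0,0,0,0,0,0,1,0,0,0,1,2,0]
Step 22: insert imt at [3, 13, 14, 22] -> counters=[0,0,0,1,0,2,0,0,1,0,0,0,0,1,2,0,2,0,0,0,0,0,1,0,0,2,0,0,0,0,0,0,0,1,0,0,0,1,2,0]
Step 23: insert r at [5, 16, 25, 38] -> counters=[0,0,0,1,0,3,0,0,1,0,0,0,0,1,2,0,3,0,0,0,0,0,1,0,0,3,0,0,0,0,0,0,0,1,0,0,0,1,3,0]
Final counters=[0,0,0,1,0,3,0,0,1,0,0,0,0,1,2,0,3,0,0,0,0,0,1,0,0,3,0,0,0,0,0,0,0,1,0,0,0,1,3,0] -> 11 nonzero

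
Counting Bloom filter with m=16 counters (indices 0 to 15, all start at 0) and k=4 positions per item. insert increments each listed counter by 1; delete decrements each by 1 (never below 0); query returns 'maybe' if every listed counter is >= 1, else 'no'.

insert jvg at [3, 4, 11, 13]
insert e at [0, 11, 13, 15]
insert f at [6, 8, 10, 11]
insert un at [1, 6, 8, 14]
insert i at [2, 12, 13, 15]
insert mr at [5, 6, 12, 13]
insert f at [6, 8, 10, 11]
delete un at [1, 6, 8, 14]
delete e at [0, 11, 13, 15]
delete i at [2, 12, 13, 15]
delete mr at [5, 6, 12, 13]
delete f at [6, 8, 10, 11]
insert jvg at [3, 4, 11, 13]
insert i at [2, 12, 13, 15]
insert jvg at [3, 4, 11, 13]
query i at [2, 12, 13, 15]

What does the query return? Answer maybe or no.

Step 1: insert jvg at [3, 4, 11, 13] -> counters=[0,0,0,1,1,0,0,0,0,0,0,1,0,1,0,0]
Step 2: insert e at [0, 11, 13, 15] -> counters=[1,0,0,1,1,0,0,0,0,0,0,2,0,2,0,1]
Step 3: insert f at [6, 8, 10, 11] -> counters=[1,0,0,1,1,0,1,0,1,0,1,3,0,2,0,1]
Step 4: insert un at [1, 6, 8, 14] -> counters=[1,1,0,1,1,0,2,0,2,0,1,3,0,2,1,1]
Step 5: insert i at [2, 12, 13, 15] -> counters=[1,1,1,1,1,0,2,0,2,0,1,3,1,3,1,2]
Step 6: insert mr at [5, 6, 12, 13] -> counters=[1,1,1,1,1,1,3,0,2,0,1,3,2,4,1,2]
Step 7: insert f at [6, 8, 10, 11] -> counters=[1,1,1,1,1,1,4,0,3,0,2,4,2,4,1,2]
Step 8: delete un at [1, 6, 8, 14] -> counters=[1,0,1,1,1,1,3,0,2,0,2,4,2,4,0,2]
Step 9: delete e at [0, 11, 13, 15] -> counters=[0,0,1,1,1,1,3,0,2,0,2,3,2,3,0,1]
Step 10: delete i at [2, 12, 13, 15] -> counters=[0,0,0,1,1,1,3,0,2,0,2,3,1,2,0,0]
Step 11: delete mr at [5, 6, 12, 13] -> counters=[0,0,0,1,1,0,2,0,2,0,2,3,0,1,0,0]
Step 12: delete f at [6, 8, 10, 11] -> counters=[0,0,0,1,1,0,1,0,1,0,1,2,0,1,0,0]
Step 13: insert jvg at [3, 4, 11, 13] -> counters=[0,0,0,2,2,0,1,0,1,0,1,3,0,2,0,0]
Step 14: insert i at [2, 12, 13, 15] -> counters=[0,0,1,2,2,0,1,0,1,0,1,3,1,3,0,1]
Step 15: insert jvg at [3, 4, 11, 13] -> counters=[0,0,1,3,3,0,1,0,1,0,1,4,1,4,0,1]
Query i: check counters[2]=1 counters[12]=1 counters[13]=4 counters[15]=1 -> maybe

Answer: maybe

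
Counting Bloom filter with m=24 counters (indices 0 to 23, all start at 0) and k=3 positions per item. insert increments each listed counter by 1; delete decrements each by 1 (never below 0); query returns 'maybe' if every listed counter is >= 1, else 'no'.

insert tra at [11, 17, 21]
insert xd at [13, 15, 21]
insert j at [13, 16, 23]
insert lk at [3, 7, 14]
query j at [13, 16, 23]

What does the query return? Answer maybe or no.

Answer: maybe

Derivation:
Step 1: insert tra at [11, 17, 21] -> counters=[0,0,0,0,0,0,0,0,0,0,0,1,0,0,0,0,0,1,0,0,0,1,0,0]
Step 2: insert xd at [13, 15, 21] -> counters=[0,0,0,0,0,0,0,0,0,0,0,1,0,1,0,1,0,1,0,0,0,2,0,0]
Step 3: insert j at [13, 16, 23] -> counters=[0,0,0,0,0,0,0,0,0,0,0,1,0,2,0,1,1,1,0,0,0,2,0,1]
Step 4: insert lk at [3, 7, 14] -> counters=[0,0,0,1,0,0,0,1,0,0,0,1,0,2,1,1,1,1,0,0,0,2,0,1]
Query j: check counters[13]=2 counters[16]=1 counters[23]=1 -> maybe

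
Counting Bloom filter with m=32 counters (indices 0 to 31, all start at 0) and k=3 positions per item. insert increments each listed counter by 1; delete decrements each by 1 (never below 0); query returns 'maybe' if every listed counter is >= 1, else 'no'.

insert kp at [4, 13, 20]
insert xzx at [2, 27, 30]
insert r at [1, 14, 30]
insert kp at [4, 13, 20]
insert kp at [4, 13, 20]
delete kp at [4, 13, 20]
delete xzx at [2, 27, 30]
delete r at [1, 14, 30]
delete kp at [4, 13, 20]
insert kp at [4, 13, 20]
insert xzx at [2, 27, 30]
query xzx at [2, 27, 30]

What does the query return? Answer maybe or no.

Answer: maybe

Derivation:
Step 1: insert kp at [4, 13, 20] -> counters=[0,0,0,0,1,0,0,0,0,0,0,0,0,1,0,0,0,0,0,0,1,0,0,0,0,0,0,0,0,0,0,0]
Step 2: insert xzx at [2, 27, 30] -> counters=[0,0,1,0,1,0,0,0,0,0,0,0,0,1,0,0,0,0,0,0,1,0,0,0,0,0,0,1,0,0,1,0]
Step 3: insert r at [1, 14, 30] -> counters=[0,1,1,0,1,0,0,0,0,0,0,0,0,1,1,0,0,0,0,0,1,0,0,0,0,0,0,1,0,0,2,0]
Step 4: insert kp at [4, 13, 20] -> counters=[0,1,1,0,2,0,0,0,0,0,0,0,0,2,1,0,0,0,0,0,2,0,0,0,0,0,0,1,0,0,2,0]
Step 5: insert kp at [4, 13, 20] -> counters=[0,1,1,0,3,0,0,0,0,0,0,0,0,3,1,0,0,0,0,0,3,0,0,0,0,0,0,1,0,0,2,0]
Step 6: delete kp at [4, 13, 20] -> counters=[0,1,1,0,2,0,0,0,0,0,0,0,0,2,1,0,0,0,0,0,2,0,0,0,0,0,0,1,0,0,2,0]
Step 7: delete xzx at [2, 27, 30] -> counters=[0,1,0,0,2,0,0,0,0,0,0,0,0,2,1,0,0,0,0,0,2,0,0,0,0,0,0,0,0,0,1,0]
Step 8: delete r at [1, 14, 30] -> counters=[0,0,0,0,2,0,0,0,0,0,0,0,0,2,0,0,0,0,0,0,2,0,0,0,0,0,0,0,0,0,0,0]
Step 9: delete kp at [4, 13, 20] -> counters=[0,0,0,0,1,0,0,0,0,0,0,0,0,1,0,0,0,0,0,0,1,0,0,0,0,0,0,0,0,0,0,0]
Step 10: insert kp at [4, 13, 20] -> counters=[0,0,0,0,2,0,0,0,0,0,0,0,0,2,0,0,0,0,0,0,2,0,0,0,0,0,0,0,0,0,0,0]
Step 11: insert xzx at [2, 27, 30] -> counters=[0,0,1,0,2,0,0,0,0,0,0,0,0,2,0,0,0,0,0,0,2,0,0,0,0,0,0,1,0,0,1,0]
Query xzx: check counters[2]=1 counters[27]=1 counters[30]=1 -> maybe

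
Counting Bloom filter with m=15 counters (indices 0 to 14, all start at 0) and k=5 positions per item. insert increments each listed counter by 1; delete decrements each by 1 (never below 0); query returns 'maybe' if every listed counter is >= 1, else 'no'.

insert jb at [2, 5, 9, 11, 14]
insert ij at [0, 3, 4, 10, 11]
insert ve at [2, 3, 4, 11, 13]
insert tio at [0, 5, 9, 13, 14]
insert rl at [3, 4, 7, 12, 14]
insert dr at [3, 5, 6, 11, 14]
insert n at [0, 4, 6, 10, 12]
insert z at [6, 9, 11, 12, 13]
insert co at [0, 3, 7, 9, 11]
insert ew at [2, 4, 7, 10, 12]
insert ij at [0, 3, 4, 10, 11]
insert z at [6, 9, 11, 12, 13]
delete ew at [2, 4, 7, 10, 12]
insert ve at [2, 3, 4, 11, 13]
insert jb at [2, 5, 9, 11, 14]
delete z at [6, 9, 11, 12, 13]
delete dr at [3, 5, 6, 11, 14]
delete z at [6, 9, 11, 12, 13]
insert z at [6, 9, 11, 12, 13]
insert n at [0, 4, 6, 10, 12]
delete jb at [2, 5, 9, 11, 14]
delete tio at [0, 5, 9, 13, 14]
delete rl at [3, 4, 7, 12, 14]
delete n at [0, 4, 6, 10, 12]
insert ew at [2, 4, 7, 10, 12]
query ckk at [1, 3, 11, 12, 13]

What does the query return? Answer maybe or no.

Answer: no

Derivation:
Step 1: insert jb at [2, 5, 9, 11, 14] -> counters=[0,0,1,0,0,1,0,0,0,1,0,1,0,0,1]
Step 2: insert ij at [0, 3, 4, 10, 11] -> counters=[1,0,1,1,1,1,0,0,0,1,1,2,0,0,1]
Step 3: insert ve at [2, 3, 4, 11, 13] -> counters=[1,0,2,2,2,1,0,0,0,1,1,3,0,1,1]
Step 4: insert tio at [0, 5, 9, 13, 14] -> counters=[2,0,2,2,2,2,0,0,0,2,1,3,0,2,2]
Step 5: insert rl at [3, 4, 7, 12, 14] -> counters=[2,0,2,3,3,2,0,1,0,2,1,3,1,2,3]
Step 6: insert dr at [3, 5, 6, 11, 14] -> counters=[2,0,2,4,3,3,1,1,0,2,1,4,1,2,4]
Step 7: insert n at [0, 4, 6, 10, 12] -> counters=[3,0,2,4,4,3,2,1,0,2,2,4,2,2,4]
Step 8: insert z at [6, 9, 11, 12, 13] -> counters=[3,0,2,4,4,3,3,1,0,3,2,5,3,3,4]
Step 9: insert co at [0, 3, 7, 9, 11] -> counters=[4,0,2,5,4,3,3,2,0,4,2,6,3,3,4]
Step 10: insert ew at [2, 4, 7, 10, 12] -> counters=[4,0,3,5,5,3,3,3,0,4,3,6,4,3,4]
Step 11: insert ij at [0, 3, 4, 10, 11] -> counters=[5,0,3,6,6,3,3,3,0,4,4,7,4,3,4]
Step 12: insert z at [6, 9, 11, 12, 13] -> counters=[5,0,3,6,6,3,4,3,0,5,4,8,5,4,4]
Step 13: delete ew at [2, 4, 7, 10, 12] -> counters=[5,0,2,6,5,3,4,2,0,5,3,8,4,4,4]
Step 14: insert ve at [2, 3, 4, 11, 13] -> counters=[5,0,3,7,6,3,4,2,0,5,3,9,4,5,4]
Step 15: insert jb at [2, 5, 9, 11, 14] -> counters=[5,0,4,7,6,4,4,2,0,6,3,10,4,5,5]
Step 16: delete z at [6, 9, 11, 12, 13] -> counters=[5,0,4,7,6,4,3,2,0,5,3,9,3,4,5]
Step 17: delete dr at [3, 5, 6, 11, 14] -> counters=[5,0,4,6,6,3,2,2,0,5,3,8,3,4,4]
Step 18: delete z at [6, 9, 11, 12, 13] -> counters=[5,0,4,6,6,3,1,2,0,4,3,7,2,3,4]
Step 19: insert z at [6, 9, 11, 12, 13] -> counters=[5,0,4,6,6,3,2,2,0,5,3,8,3,4,4]
Step 20: insert n at [0, 4, 6, 10, 12] -> counters=[6,0,4,6,7,3,3,2,0,5,4,8,4,4,4]
Step 21: delete jb at [2, 5, 9, 11, 14] -> counters=[6,0,3,6,7,2,3,2,0,4,4,7,4,4,3]
Step 22: delete tio at [0, 5, 9, 13, 14] -> counters=[5,0,3,6,7,1,3,2,0,3,4,7,4,3,2]
Step 23: delete rl at [3, 4, 7, 12, 14] -> counters=[5,0,3,5,6,1,3,1,0,3,4,7,3,3,1]
Step 24: delete n at [0, 4, 6, 10, 12] -> counters=[4,0,3,5,5,1,2,1,0,3,3,7,2,3,1]
Step 25: insert ew at [2, 4, 7, 10, 12] -> counters=[4,0,4,5,6,1,2,2,0,3,4,7,3,3,1]
Query ckk: check counters[1]=0 counters[3]=5 counters[11]=7 counters[12]=3 counters[13]=3 -> no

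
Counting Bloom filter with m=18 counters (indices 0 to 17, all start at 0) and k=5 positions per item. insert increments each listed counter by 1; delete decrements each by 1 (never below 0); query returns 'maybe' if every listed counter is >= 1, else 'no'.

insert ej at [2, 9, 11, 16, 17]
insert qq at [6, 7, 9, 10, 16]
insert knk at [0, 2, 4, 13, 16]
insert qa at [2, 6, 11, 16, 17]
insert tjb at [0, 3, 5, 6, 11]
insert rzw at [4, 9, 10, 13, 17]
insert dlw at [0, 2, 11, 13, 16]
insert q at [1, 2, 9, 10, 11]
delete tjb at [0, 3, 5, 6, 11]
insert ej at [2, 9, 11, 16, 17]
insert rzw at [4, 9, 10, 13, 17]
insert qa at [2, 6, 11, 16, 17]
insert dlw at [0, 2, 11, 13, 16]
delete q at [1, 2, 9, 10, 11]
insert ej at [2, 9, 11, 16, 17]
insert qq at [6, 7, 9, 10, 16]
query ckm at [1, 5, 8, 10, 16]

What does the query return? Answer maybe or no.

Answer: no

Derivation:
Step 1: insert ej at [2, 9, 11, 16, 17] -> counters=[0,0,1,0,0,0,0,0,0,1,0,1,0,0,0,0,1,1]
Step 2: insert qq at [6, 7, 9, 10, 16] -> counters=[0,0,1,0,0,0,1,1,0,2,1,1,0,0,0,0,2,1]
Step 3: insert knk at [0, 2, 4, 13, 16] -> counters=[1,0,2,0,1,0,1,1,0,2,1,1,0,1,0,0,3,1]
Step 4: insert qa at [2, 6, 11, 16, 17] -> counters=[1,0,3,0,1,0,2,1,0,2,1,2,0,1,0,0,4,2]
Step 5: insert tjb at [0, 3, 5, 6, 11] -> counters=[2,0,3,1,1,1,3,1,0,2,1,3,0,1,0,0,4,2]
Step 6: insert rzw at [4, 9, 10, 13, 17] -> counters=[2,0,3,1,2,1,3,1,0,3,2,3,0,2,0,0,4,3]
Step 7: insert dlw at [0, 2, 11, 13, 16] -> counters=[3,0,4,1,2,1,3,1,0,3,2,4,0,3,0,0,5,3]
Step 8: insert q at [1, 2, 9, 10, 11] -> counters=[3,1,5,1,2,1,3,1,0,4,3,5,0,3,0,0,5,3]
Step 9: delete tjb at [0, 3, 5, 6, 11] -> counters=[2,1,5,0,2,0,2,1,0,4,3,4,0,3,0,0,5,3]
Step 10: insert ej at [2, 9, 11, 16, 17] -> counters=[2,1,6,0,2,0,2,1,0,5,3,5,0,3,0,0,6,4]
Step 11: insert rzw at [4, 9, 10, 13, 17] -> counters=[2,1,6,0,3,0,2,1,0,6,4,5,0,4,0,0,6,5]
Step 12: insert qa at [2, 6, 11, 16, 17] -> counters=[2,1,7,0,3,0,3,1,0,6,4,6,0,4,0,0,7,6]
Step 13: insert dlw at [0, 2, 11, 13, 16] -> counters=[3,1,8,0,3,0,3,1,0,6,4,7,0,5,0,0,8,6]
Step 14: delete q at [1, 2, 9, 10, 11] -> counters=[3,0,7,0,3,0,3,1,0,5,3,6,0,5,0,0,8,6]
Step 15: insert ej at [2, 9, 11, 16, 17] -> counters=[3,0,8,0,3,0,3,1,0,6,3,7,0,5,0,0,9,7]
Step 16: insert qq at [6, 7, 9, 10, 16] -> counters=[3,0,8,0,3,0,4,2,0,7,4,7,0,5,0,0,10,7]
Query ckm: check counters[1]=0 counters[5]=0 counters[8]=0 counters[10]=4 counters[16]=10 -> no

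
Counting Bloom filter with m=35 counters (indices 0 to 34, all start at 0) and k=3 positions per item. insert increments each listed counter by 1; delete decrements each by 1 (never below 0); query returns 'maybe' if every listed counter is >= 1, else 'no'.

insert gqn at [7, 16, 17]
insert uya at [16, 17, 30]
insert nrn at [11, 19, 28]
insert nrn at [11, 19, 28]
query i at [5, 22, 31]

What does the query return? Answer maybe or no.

Answer: no

Derivation:
Step 1: insert gqn at [7, 16, 17] -> counters=[0,0,0,0,0,0,0,1,0,0,0,0,0,0,0,0,1,1,0,0,0,0,0,0,0,0,0,0,0,0,0,0,0,0,0]
Step 2: insert uya at [16, 17, 30] -> counters=[0,0,0,0,0,0,0,1,0,0,0,0,0,0,0,0,2,2,0,0,0,0,0,0,0,0,0,0,0,0,1,0,0,0,0]
Step 3: insert nrn at [11, 19, 28] -> counters=[0,0,0,0,0,0,0,1,0,0,0,1,0,0,0,0,2,2,0,1,0,0,0,0,0,0,0,0,1,0,1,0,0,0,0]
Step 4: insert nrn at [11, 19, 28] -> counters=[0,0,0,0,0,0,0,1,0,0,0,2,0,0,0,0,2,2,0,2,0,0,0,0,0,0,0,0,2,0,1,0,0,0,0]
Query i: check counters[5]=0 counters[22]=0 counters[31]=0 -> no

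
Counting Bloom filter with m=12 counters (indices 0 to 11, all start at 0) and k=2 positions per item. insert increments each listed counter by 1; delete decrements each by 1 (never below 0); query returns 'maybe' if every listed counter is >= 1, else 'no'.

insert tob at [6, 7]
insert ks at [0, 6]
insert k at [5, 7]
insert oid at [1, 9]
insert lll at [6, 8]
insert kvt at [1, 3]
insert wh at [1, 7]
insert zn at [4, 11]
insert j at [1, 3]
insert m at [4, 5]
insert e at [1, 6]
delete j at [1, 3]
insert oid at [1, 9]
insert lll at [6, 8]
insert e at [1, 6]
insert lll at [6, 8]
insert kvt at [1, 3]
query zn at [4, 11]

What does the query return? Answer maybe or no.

Step 1: insert tob at [6, 7] -> counters=[0,0,0,0,0,0,1,1,0,0,0,0]
Step 2: insert ks at [0, 6] -> counters=[1,0,0,0,0,0,2,1,0,0,0,0]
Step 3: insert k at [5, 7] -> counters=[1,0,0,0,0,1,2,2,0,0,0,0]
Step 4: insert oid at [1, 9] -> counters=[1,1,0,0,0,1,2,2,0,1,0,0]
Step 5: insert lll at [6, 8] -> counters=[1,1,0,0,0,1,3,2,1,1,0,0]
Step 6: insert kvt at [1, 3] -> counters=[1,2,0,1,0,1,3,2,1,1,0,0]
Step 7: insert wh at [1, 7] -> counters=[1,3,0,1,0,1,3,3,1,1,0,0]
Step 8: insert zn at [4, 11] -> counters=[1,3,0,1,1,1,3,3,1,1,0,1]
Step 9: insert j at [1, 3] -> counters=[1,4,0,2,1,1,3,3,1,1,0,1]
Step 10: insert m at [4, 5] -> counters=[1,4,0,2,2,2,3,3,1,1,0,1]
Step 11: insert e at [1, 6] -> counters=[1,5,0,2,2,2,4,3,1,1,0,1]
Step 12: delete j at [1, 3] -> counters=[1,4,0,1,2,2,4,3,1,1,0,1]
Step 13: insert oid at [1, 9] -> counters=[1,5,0,1,2,2,4,3,1,2,0,1]
Step 14: insert lll at [6, 8] -> counters=[1,5,0,1,2,2,5,3,2,2,0,1]
Step 15: insert e at [1, 6] -> counters=[1,6,0,1,2,2,6,3,2,2,0,1]
Step 16: insert lll at [6, 8] -> counters=[1,6,0,1,2,2,7,3,3,2,0,1]
Step 17: insert kvt at [1, 3] -> counters=[1,7,0,2,2,2,7,3,3,2,0,1]
Query zn: check counters[4]=2 counters[11]=1 -> maybe

Answer: maybe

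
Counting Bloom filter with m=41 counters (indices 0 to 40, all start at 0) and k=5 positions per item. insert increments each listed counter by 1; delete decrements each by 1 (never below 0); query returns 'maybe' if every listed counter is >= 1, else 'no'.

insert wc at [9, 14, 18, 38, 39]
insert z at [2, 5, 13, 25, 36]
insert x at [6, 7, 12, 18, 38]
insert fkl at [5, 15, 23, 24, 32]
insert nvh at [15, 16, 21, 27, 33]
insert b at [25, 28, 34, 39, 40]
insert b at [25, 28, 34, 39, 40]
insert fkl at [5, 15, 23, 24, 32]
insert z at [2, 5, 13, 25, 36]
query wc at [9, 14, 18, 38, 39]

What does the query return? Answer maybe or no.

Answer: maybe

Derivation:
Step 1: insert wc at [9, 14, 18, 38, 39] -> counters=[0,0,0,0,0,0,0,0,0,1,0,0,0,0,1,0,0,0,1,0,0,0,0,0,0,0,0,0,0,0,0,0,0,0,0,0,0,0,1,1,0]
Step 2: insert z at [2, 5, 13, 25, 36] -> counters=[0,0,1,0,0,1,0,0,0,1,0,0,0,1,1,0,0,0,1,0,0,0,0,0,0,1,0,0,0,0,0,0,0,0,0,0,1,0,1,1,0]
Step 3: insert x at [6, 7, 12, 18, 38] -> counters=[0,0,1,0,0,1,1,1,0,1,0,0,1,1,1,0,0,0,2,0,0,0,0,0,0,1,0,0,0,0,0,0,0,0,0,0,1,0,2,1,0]
Step 4: insert fkl at [5, 15, 23, 24, 32] -> counters=[0,0,1,0,0,2,1,1,0,1,0,0,1,1,1,1,0,0,2,0,0,0,0,1,1,1,0,0,0,0,0,0,1,0,0,0,1,0,2,1,0]
Step 5: insert nvh at [15, 16, 21, 27, 33] -> counters=[0,0,1,0,0,2,1,1,0,1,0,0,1,1,1,2,1,0,2,0,0,1,0,1,1,1,0,1,0,0,0,0,1,1,0,0,1,0,2,1,0]
Step 6: insert b at [25, 28, 34, 39, 40] -> counters=[0,0,1,0,0,2,1,1,0,1,0,0,1,1,1,2,1,0,2,0,0,1,0,1,1,2,0,1,1,0,0,0,1,1,1,0,1,0,2,2,1]
Step 7: insert b at [25, 28, 34, 39, 40] -> counters=[0,0,1,0,0,2,1,1,0,1,0,0,1,1,1,2,1,0,2,0,0,1,0,1,1,3,0,1,2,0,0,0,1,1,2,0,1,0,2,3,2]
Step 8: insert fkl at [5, 15, 23, 24, 32] -> counters=[0,0,1,0,0,3,1,1,0,1,0,0,1,1,1,3,1,0,2,0,0,1,0,2,2,3,0,1,2,0,0,0,2,1,2,0,1,0,2,3,2]
Step 9: insert z at [2, 5, 13, 25, 36] -> counters=[0,0,2,0,0,4,1,1,0,1,0,0,1,2,1,3,1,0,2,0,0,1,0,2,2,4,0,1,2,0,0,0,2,1,2,0,2,0,2,3,2]
Query wc: check counters[9]=1 counters[14]=1 counters[18]=2 counters[38]=2 counters[39]=3 -> maybe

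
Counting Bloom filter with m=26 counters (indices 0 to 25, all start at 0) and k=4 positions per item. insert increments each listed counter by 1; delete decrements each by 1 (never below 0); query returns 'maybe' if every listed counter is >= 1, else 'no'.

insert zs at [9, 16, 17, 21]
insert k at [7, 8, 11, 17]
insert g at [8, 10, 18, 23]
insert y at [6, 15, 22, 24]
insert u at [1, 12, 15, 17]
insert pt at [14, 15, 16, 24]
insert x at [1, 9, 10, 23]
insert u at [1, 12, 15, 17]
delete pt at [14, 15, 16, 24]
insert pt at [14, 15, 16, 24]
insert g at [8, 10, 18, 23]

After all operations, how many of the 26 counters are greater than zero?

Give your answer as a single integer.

Step 1: insert zs at [9, 16, 17, 21] -> counters=[0,0,0,0,0,0,0,0,0,1,0,0,0,0,0,0,1,1,0,0,0,1,0,0,0,0]
Step 2: insert k at [7, 8, 11, 17] -> counters=[0,0,0,0,0,0,0,1,1,1,0,1,0,0,0,0,1,2,0,0,0,1,0,0,0,0]
Step 3: insert g at [8, 10, 18, 23] -> counters=[0,0,0,0,0,0,0,1,2,1,1,1,0,0,0,0,1,2,1,0,0,1,0,1,0,0]
Step 4: insert y at [6, 15, 22, 24] -> counters=[0,0,0,0,0,0,1,1,2,1,1,1,0,0,0,1,1,2,1,0,0,1,1,1,1,0]
Step 5: insert u at [1, 12, 15, 17] -> counters=[0,1,0,0,0,0,1,1,2,1,1,1,1,0,0,2,1,3,1,0,0,1,1,1,1,0]
Step 6: insert pt at [14, 15, 16, 24] -> counters=[0,1,0,0,0,0,1,1,2,1,1,1,1,0,1,3,2,3,1,0,0,1,1,1,2,0]
Step 7: insert x at [1, 9, 10, 23] -> counters=[0,2,0,0,0,0,1,1,2,2,2,1,1,0,1,3,2,3,1,0,0,1,1,2,2,0]
Step 8: insert u at [1, 12, 15, 17] -> counters=[0,3,0,0,0,0,1,1,2,2,2,1,2,0,1,4,2,4,1,0,0,1,1,2,2,0]
Step 9: delete pt at [14, 15, 16, 24] -> counters=[0,3,0,0,0,0,1,1,2,2,2,1,2,0,0,3,1,4,1,0,0,1,1,2,1,0]
Step 10: insert pt at [14, 15, 16, 24] -> counters=[0,3,0,0,0,0,1,1,2,2,2,1,2,0,1,4,2,4,1,0,0,1,1,2,2,0]
Step 11: insert g at [8, 10, 18, 23] -> counters=[0,3,0,0,0,0,1,1,3,2,3,1,2,0,1,4,2,4,2,0,0,1,1,3,2,0]
Final counters=[0,3,0,0,0,0,1,1,3,2,3,1,2,0,1,4,2,4,2,0,0,1,1,3,2,0] -> 17 nonzero

Answer: 17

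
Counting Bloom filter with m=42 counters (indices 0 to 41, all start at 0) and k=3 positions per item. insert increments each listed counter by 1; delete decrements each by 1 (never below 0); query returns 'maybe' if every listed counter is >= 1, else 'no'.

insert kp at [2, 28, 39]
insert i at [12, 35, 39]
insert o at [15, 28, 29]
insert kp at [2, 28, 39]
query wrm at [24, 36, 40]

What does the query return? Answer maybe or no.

Answer: no

Derivation:
Step 1: insert kp at [2, 28, 39] -> counters=[0,0,1,0,0,0,0,0,0,0,0,0,0,0,0,0,0,0,0,0,0,0,0,0,0,0,0,0,1,0,0,0,0,0,0,0,0,0,0,1,0,0]
Step 2: insert i at [12, 35, 39] -> counters=[0,0,1,0,0,0,0,0,0,0,0,0,1,0,0,0,0,0,0,0,0,0,0,0,0,0,0,0,1,0,0,0,0,0,0,1,0,0,0,2,0,0]
Step 3: insert o at [15, 28, 29] -> counters=[0,0,1,0,0,0,0,0,0,0,0,0,1,0,0,1,0,0,0,0,0,0,0,0,0,0,0,0,2,1,0,0,0,0,0,1,0,0,0,2,0,0]
Step 4: insert kp at [2, 28, 39] -> counters=[0,0,2,0,0,0,0,0,0,0,0,0,1,0,0,1,0,0,0,0,0,0,0,0,0,0,0,0,3,1,0,0,0,0,0,1,0,0,0,3,0,0]
Query wrm: check counters[24]=0 counters[36]=0 counters[40]=0 -> no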